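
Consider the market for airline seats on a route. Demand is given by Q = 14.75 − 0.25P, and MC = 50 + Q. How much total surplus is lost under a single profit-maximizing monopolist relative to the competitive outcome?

DWL = 1.6

Inverting demand: P = 59 − 4Q.
Under competition P = MC: 59 − 4Q = 50 + Q ⇒ Q = 1.8, P = 51.8.
A monopolist chooses Q where MR = MC. MR = 59 − 8Q; setting this equal to 50 + Q gives Q = 1 and P = 55.
CS = ½·(59 − 51.8)·1.8 = 6.48; PS = (51.8·1.8 − 50·1.8 − ½·1·1.8²) = 1.62; TS = 8.1.
CS = ½·(59 − 55)·1 = 2; PS = (55·1 − 50·1 − ½·1·1²) = 4.5; TS = 6.5.
DWL = 8.1 − 6.5 = 1.6.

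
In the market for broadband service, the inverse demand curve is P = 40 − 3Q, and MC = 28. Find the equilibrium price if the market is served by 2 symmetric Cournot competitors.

P = 32

With 2 symmetric Cournot firms, each firm's FOC gives 40 − 9q = 28, so q = 4/3, Q = 2·4/3 = 8/3, and P = 32.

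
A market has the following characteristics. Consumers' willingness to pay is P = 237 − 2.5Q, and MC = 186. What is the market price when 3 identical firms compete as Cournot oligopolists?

In a 3-firm Cournot equilibrium, symmetry and the first-order condition give q = (237 − 186)/(10) = 5.1. So Q = 15.3 and P = 198.75.

P = 198.75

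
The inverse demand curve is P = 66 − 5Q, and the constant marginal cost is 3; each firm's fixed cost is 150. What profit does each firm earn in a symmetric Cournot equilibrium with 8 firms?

π_i = −140.2

With 8 symmetric Cournot firms, each firm's FOC gives 66 − 45q = 3, so q = 1.4, Q = 8·1.4 = 11.2, and P = 10.
Each firm's profit = (10 − 3)·1.4 − 150 = −140.2.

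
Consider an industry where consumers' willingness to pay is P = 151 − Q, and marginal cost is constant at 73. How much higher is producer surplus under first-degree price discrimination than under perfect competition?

Competitive firms price at marginal cost: P = 73, giving Q = 78.
PS = (73 − 73)·78 = 0.
A perfectly discriminating monopolist sells every unit with P(Q) ≥ MC(Q), so output equals the competitive quantity Q = 78. Each buyer pays their reservation price, so CS = 0 and the firm captures all surplus.
PS = ½·(151 − 73)·78 = 3042.
Change in producer surplus: 3042 − 0 = 3042.

Producer surplus rises by 3042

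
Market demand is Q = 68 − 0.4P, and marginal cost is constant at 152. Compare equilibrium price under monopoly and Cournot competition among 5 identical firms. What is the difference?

Equilibrium price falls by 6

Inverting demand: P = 170 − 2.5Q.
Monopoly sets MR = MC: 170 − 5Q = 152 ⇒ Q = 3.6, P = 170 − 2.5·3.6 = 161.
With 5 symmetric Cournot firms, each firm's FOC gives 170 − 15q = 152, so q = 1.2, Q = 5·1.2 = 6, and P = 155.
Change in equilibrium price: 155 − 161 = −6.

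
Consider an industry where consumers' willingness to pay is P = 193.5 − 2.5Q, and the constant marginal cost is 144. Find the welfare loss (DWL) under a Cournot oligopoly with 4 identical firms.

Perfect competition: P = MC = 144, so 193.5 − 2.5Q = 144 and Q = 19.8.
Cournot with 4 identical firms: the symmetric best-response condition is 193.5 − 12.5q = 144. Each firm produces q = 3.96, total output Q = 15.84, price P = 153.9.
DWL is the triangle between Q = 15.84 and Q = 19.8: ½·(19.8 − 15.84)·(153.9 − 144) = 19.602.

DWL = 19.602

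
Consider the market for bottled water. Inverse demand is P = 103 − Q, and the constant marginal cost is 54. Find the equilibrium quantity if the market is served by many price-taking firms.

Q = 49

Under competition P = MC = 54, so Q = (103 − 54)/1 = 49.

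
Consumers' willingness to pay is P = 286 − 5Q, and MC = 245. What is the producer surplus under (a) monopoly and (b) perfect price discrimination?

A monopolist chooses Q where MR = MC. MR = 286 − 10Q; setting this equal to 245 gives Q = 4.1 and P = 265.5.
PS = (265.5 − 245)·4.1 = 84.05.
A perfectly discriminating monopolist sells every unit with P(Q) ≥ MC(Q), so output equals the competitive quantity Q = 8.2. Each buyer pays their reservation price, so CS = 0 and the firm captures all surplus.
PS = ½·(286 − 245)·8.2 = 168.1.

Monopoly: PS = 84.05; Perfect PD: PS = 168.1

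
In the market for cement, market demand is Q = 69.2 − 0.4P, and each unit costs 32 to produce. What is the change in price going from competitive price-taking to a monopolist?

P rises by 70.5

Inverting demand: P = 173 − 2.5Q.
Competitive firms price at marginal cost: P = 32, giving Q = 56.4.
The monopolist equates marginal revenue to marginal cost: 173 − 5Q = 32, so Q = 28.2. From demand, P = 102.5.
Change in price: 102.5 − 32 = 70.5.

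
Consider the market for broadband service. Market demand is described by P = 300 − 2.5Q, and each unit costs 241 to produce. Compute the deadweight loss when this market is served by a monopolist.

Under competition P = MC = 241, so Q = (300 − 241)/2.5 = 23.6.
The monopolist equates marginal revenue to marginal cost: 300 − 5Q = 241, so Q = 11.8. From demand, P = 270.5.
DWL is the triangle between Q = 11.8 and Q = 23.6: ½·(23.6 − 11.8)·(270.5 − 241) = 174.05.

DWL = 174.05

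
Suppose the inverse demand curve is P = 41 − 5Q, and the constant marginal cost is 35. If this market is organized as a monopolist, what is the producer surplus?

The monopolist equates marginal revenue to marginal cost: 41 − 10Q = 35, so Q = 0.6. From demand, P = 38.
PS = (38 − 35)·0.6 = 1.8.

PS = 1.8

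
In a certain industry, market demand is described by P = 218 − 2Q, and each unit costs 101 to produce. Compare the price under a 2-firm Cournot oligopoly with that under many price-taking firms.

With 2 symmetric Cournot firms, each firm's FOC gives 218 − 6q = 101, so q = 19.5, Q = 2·19.5 = 39, and P = 140.
Competitive firms price at marginal cost: P = 101, giving Q = 58.5.

Cournot: P = 140; Competition: P = 101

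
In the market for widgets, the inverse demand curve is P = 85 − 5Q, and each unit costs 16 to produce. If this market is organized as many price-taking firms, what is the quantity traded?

Competitive firms price at marginal cost: P = 16, giving Q = 13.8.

Q = 13.8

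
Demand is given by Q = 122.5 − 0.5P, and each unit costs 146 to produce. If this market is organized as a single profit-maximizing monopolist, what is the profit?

Inverting demand: P = 245 − 2Q.
A monopolist chooses Q where MR = MC. MR = 245 − 4Q; setting this equal to 146 gives Q = 24.75 and P = 195.5.
Profit = (195.5 − 146)·24.75 = 1225.125.

Profit = 1225.125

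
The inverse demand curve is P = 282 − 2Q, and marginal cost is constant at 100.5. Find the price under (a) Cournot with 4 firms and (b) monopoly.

Cournot: P = 136.8; Monopoly: P = 191.25

Cournot with 4 identical firms: the symmetric best-response condition is 282 − 10q = 100.5. Each firm produces q = 18.15, total output Q = 72.6, price P = 136.8.
A monopolist chooses Q where MR = MC. MR = 282 − 4Q; setting this equal to 100.5 gives Q = 45.375 and P = 191.25.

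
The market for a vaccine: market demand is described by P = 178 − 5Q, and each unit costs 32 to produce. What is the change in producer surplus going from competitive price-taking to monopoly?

Under competition P = MC = 32, so Q = (178 − 32)/5 = 29.2.
PS = (32 − 32)·29.2 = 0.
A monopolist chooses Q where MR = MC. MR = 178 − 10Q; setting this equal to 32 gives Q = 14.6 and P = 105.
PS = (105 − 32)·14.6 = 1065.8.
Change in producer surplus: 1065.8 − 0 = 1065.8.

PS rises by 1065.8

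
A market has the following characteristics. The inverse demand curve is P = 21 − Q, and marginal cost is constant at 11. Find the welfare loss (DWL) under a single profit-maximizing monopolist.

Under competition P = MC = 11, so Q = (21 − 11)/1 = 10.
The monopolist equates marginal revenue to marginal cost: 21 − 2Q = 11, so Q = 5. From demand, P = 16.
DWL is the triangle between Q = 5 and Q = 10: ½·(10 − 5)·(16 − 11) = 12.5.

DWL = 12.5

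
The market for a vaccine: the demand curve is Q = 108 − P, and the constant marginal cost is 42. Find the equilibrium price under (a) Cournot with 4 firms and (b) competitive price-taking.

Inverting demand: P = 108 − Q.
With 4 symmetric Cournot firms, each firm's FOC gives 108 − 5q = 42, so q = 13.2, Q = 4·13.2 = 52.8, and P = 55.2.
Under competition P = MC = 42, so Q = (108 − 42)/1 = 66.

Cournot: P = 55.2; Competition: P = 42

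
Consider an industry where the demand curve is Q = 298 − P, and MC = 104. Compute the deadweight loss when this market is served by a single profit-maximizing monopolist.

Inverting demand: P = 298 − Q.
Perfect competition: P = MC = 104, so 298 − Q = 104 and Q = 194.
The monopolist equates marginal revenue to marginal cost: 298 − 2Q = 104, so Q = 97. From demand, P = 201.
DWL is the triangle between Q = 97 and Q = 194: ½·(194 − 97)·(201 − 104) = 4704.5.

DWL = 4704.5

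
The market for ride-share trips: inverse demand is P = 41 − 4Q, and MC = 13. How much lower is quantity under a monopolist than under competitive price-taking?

Quantity falls by 3.5

Perfect competition: P = MC = 13, so 41 − 4Q = 13 and Q = 7.
Monopoly sets MR = MC: 41 − 8Q = 13 ⇒ Q = 3.5, P = 41 − 4·3.5 = 27.
Change in quantity: 3.5 − 7 = −3.5.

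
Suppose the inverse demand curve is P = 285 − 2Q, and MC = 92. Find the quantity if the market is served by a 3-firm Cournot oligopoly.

In a 3-firm Cournot equilibrium, symmetry and the first-order condition give q = (285 − 92)/(8) = 24.125. So Q = 72.375 and P = 140.25.

Q = 72.375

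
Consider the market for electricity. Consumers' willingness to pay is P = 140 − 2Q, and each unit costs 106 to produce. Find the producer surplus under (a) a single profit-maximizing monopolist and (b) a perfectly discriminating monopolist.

Monopoly: PS = 144.5; Perfect PD: PS = 289

The monopolist equates marginal revenue to marginal cost: 140 − 4Q = 106, so Q = 8.5. From demand, P = 123.
PS = (123 − 106)·8.5 = 144.5.
Under first-degree price discrimination the firm charges each unit its demand price and produces up to where P = MC, i.e. Q = 17. Consumer surplus is zero; producer surplus equals total surplus.
PS = ½·(140 − 106)·17 = 289.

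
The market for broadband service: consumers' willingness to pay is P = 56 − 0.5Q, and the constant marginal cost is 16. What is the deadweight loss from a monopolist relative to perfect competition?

Perfect competition: P = MC = 16, so 56 − 0.5Q = 16 and Q = 80.
A monopolist chooses Q where MR = MC. MR = 56 − Q; setting this equal to 16 gives Q = 40 and P = 36.
DWL is the triangle between Q = 40 and Q = 80: ½·(80 − 40)·(36 − 16) = 400.

DWL = 400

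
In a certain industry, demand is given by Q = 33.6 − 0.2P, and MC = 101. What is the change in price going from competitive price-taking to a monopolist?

P rises by 33.5

Inverting demand: P = 168 − 5Q.
Perfect competition: P = MC = 101, so 168 − 5Q = 101 and Q = 13.4.
Monopoly sets MR = MC: 168 − 10Q = 101 ⇒ Q = 6.7, P = 168 − 5·6.7 = 134.5.
Change in price: 134.5 − 101 = 33.5.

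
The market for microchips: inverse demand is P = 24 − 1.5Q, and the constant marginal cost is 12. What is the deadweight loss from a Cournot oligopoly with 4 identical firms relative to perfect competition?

Competitive firms price at marginal cost: P = 12, giving Q = 8.
With 4 symmetric Cournot firms, each firm's FOC gives 24 − 7.5q = 12, so q = 1.6, Q = 4·1.6 = 6.4, and P = 14.4.
DWL is the triangle between Q = 6.4 and Q = 8: ½·(8 − 6.4)·(14.4 − 12) = 1.92.

DWL = 1.92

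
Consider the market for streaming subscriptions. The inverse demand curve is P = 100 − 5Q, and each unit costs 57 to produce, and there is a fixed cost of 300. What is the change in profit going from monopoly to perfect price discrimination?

A monopolist chooses Q where MR = MC. MR = 100 − 10Q; setting this equal to 57 gives Q = 4.3 and P = 78.5.
Profit = (78.5 − 57)·4.3 − 300 = −207.55.
A perfectly discriminating monopolist sells every unit with P(Q) ≥ MC(Q), so output equals the competitive quantity Q = 8.6. Each buyer pays their reservation price, so CS = 0 and the firm captures all surplus.
PS equals the full surplus area, 184.9. Profit = 184.9 − 300 = −115.1.
Change in profit: −115.1 − −207.55 = 92.45.

Profit rises by 92.45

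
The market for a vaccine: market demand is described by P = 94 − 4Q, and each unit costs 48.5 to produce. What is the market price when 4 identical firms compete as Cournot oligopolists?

P = 57.6

With 4 symmetric Cournot firms, each firm's FOC gives 94 − 20q = 48.5, so q = 2.275, Q = 4·2.275 = 9.1, and P = 57.6.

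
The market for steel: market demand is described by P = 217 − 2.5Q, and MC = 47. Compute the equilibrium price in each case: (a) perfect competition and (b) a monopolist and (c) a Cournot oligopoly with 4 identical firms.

Competition: P = 47; Monopoly: P = 132; Cournot: P = 81

Perfect competition: P = MC = 47, so 217 − 2.5Q = 47 and Q = 68.
The monopolist equates marginal revenue to marginal cost: 217 − 5Q = 47, so Q = 34. From demand, P = 132.
With 4 symmetric Cournot firms, each firm's FOC gives 217 − 12.5q = 47, so q = 13.6, Q = 4·13.6 = 54.4, and P = 81.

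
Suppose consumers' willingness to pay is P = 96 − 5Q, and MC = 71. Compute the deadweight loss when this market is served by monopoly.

DWL = 15.625

Competitive firms price at marginal cost: P = 71, giving Q = 5.
A monopolist chooses Q where MR = MC. MR = 96 − 10Q; setting this equal to 71 gives Q = 2.5 and P = 83.5.
DWL is the triangle between Q = 2.5 and Q = 5: ½·(5 − 2.5)·(83.5 − 71) = 15.625.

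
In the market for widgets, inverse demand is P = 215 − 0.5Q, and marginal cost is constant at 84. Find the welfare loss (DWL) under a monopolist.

Competitive firms price at marginal cost: P = 84, giving Q = 262.
A monopolist chooses Q where MR = MC. MR = 215 − Q; setting this equal to 84 gives Q = 131 and P = 149.5.
DWL is the triangle between Q = 131 and Q = 262: ½·(262 − 131)·(149.5 − 84) = 4290.25.

DWL = 4290.25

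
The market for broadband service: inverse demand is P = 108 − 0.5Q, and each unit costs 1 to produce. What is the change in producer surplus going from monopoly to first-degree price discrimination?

The monopolist equates marginal revenue to marginal cost: 108 − Q = 1, so Q = 107. From demand, P = 54.5.
PS = (54.5 − 1)·107 = 5724.5.
With perfect price discrimination, output is the efficient level Q = 214 (where demand meets MC), but every buyer pays their willingness to pay: CS = 0 and PS = total surplus.
PS = ½·(108 − 1)·214 = 11449.
Change in producer surplus: 11449 − 5724.5 = 5724.5.

PS rises by 5724.5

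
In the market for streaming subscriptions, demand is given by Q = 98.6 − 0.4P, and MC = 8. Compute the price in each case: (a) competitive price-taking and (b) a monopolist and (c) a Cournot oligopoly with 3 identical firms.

Competition: P = 8; Monopoly: P = 127.25; Cournot: P = 67.625

Inverting demand: P = 246.5 − 2.5Q.
Under competition P = MC = 8, so Q = (246.5 − 8)/2.5 = 95.4.
Monopoly sets MR = MC: 246.5 − 5Q = 8 ⇒ Q = 47.7, P = 246.5 − 2.5·47.7 = 127.25.
Cournot with 3 identical firms: the symmetric best-response condition is 246.5 − 10q = 8. Each firm produces q = 23.85, total output Q = 71.55, price P = 67.625.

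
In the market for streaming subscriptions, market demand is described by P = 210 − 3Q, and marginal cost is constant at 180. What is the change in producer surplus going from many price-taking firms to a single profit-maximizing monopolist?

Under competition P = MC = 180, so Q = (210 − 180)/3 = 10.
PS = (180 − 180)·10 = 0.
A monopolist chooses Q where MR = MC. MR = 210 − 6Q; setting this equal to 180 gives Q = 5 and P = 195.
PS = (195 − 180)·5 = 75.
Change in producer surplus: 75 − 0 = 75.

PS rises by 75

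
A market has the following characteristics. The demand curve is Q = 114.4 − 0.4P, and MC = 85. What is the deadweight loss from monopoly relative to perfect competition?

Inverting demand: P = 286 − 2.5Q.
Competitive firms price at marginal cost: P = 85, giving Q = 80.4.
Monopoly sets MR = MC: 286 − 5Q = 85 ⇒ Q = 40.2, P = 286 − 2.5·40.2 = 185.5.
DWL is the triangle between Q = 40.2 and Q = 80.4: ½·(80.4 − 40.2)·(185.5 − 85) = 2020.05.

DWL = 2020.05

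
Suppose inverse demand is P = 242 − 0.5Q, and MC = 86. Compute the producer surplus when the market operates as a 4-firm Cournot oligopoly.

PS = 7787.52

With 4 symmetric Cournot firms, each firm's FOC gives 242 − 2.5q = 86, so q = 62.4, Q = 4·62.4 = 249.6, and P = 117.2.
PS = (117.2 − 86)·249.6 = 7787.52.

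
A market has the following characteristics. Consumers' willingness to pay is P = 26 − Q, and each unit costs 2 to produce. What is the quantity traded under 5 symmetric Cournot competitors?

Q = 20

In a 5-firm Cournot equilibrium, symmetry and the first-order condition give q = (26 − 2)/(6) = 4. So Q = 20 and P = 6.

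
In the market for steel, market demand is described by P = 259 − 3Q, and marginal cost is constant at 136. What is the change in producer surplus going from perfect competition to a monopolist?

Under competition P = MC = 136, so Q = (259 − 136)/3 = 41.
PS = (136 − 136)·41 = 0.
The monopolist equates marginal revenue to marginal cost: 259 − 6Q = 136, so Q = 20.5. From demand, P = 197.5.
PS = (197.5 − 136)·20.5 = 1260.75.
Change in producer surplus: 1260.75 − 0 = 1260.75.

Producer surplus rises by 1260.75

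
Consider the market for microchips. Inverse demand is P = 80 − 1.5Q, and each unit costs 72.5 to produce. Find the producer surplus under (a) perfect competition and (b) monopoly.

Competition: PS = 0; Monopoly: PS = 9.375

Competitive firms price at marginal cost: P = 72.5, giving Q = 5.
PS = (72.5 − 72.5)·5 = 0.
The monopolist equates marginal revenue to marginal cost: 80 − 3Q = 72.5, so Q = 2.5. From demand, P = 76.25.
PS = (76.25 − 72.5)·2.5 = 9.375.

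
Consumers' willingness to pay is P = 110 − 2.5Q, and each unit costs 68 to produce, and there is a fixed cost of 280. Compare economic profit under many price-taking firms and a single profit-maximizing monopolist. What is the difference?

Economic profit rises by 176.4

Under competition P = MC = 68, so Q = (110 − 68)/2.5 = 16.8.
Profit = (68 − 68)·16.8 − 280 = −280.
The monopolist equates marginal revenue to marginal cost: 110 − 5Q = 68, so Q = 8.4. From demand, P = 89.
Profit = (89 − 68)·8.4 − 280 = −103.6.
Change in economic profit: −103.6 − −280 = 176.4.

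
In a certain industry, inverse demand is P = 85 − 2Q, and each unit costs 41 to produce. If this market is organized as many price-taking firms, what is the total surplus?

Competitive firms price at marginal cost: P = 41, giving Q = 22.
CS = ½·(85 − 41)·22 = 484; PS = (41 − 41)·22 = 0; TS = 484.

TS = 484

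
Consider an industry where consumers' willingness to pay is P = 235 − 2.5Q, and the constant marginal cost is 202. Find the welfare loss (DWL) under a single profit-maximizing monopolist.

DWL = 54.45

Perfect competition: P = MC = 202, so 235 − 2.5Q = 202 and Q = 13.2.
A monopolist chooses Q where MR = MC. MR = 235 − 5Q; setting this equal to 202 gives Q = 6.6 and P = 218.5.
DWL is the triangle between Q = 6.6 and Q = 13.2: ½·(13.2 − 6.6)·(218.5 − 202) = 54.45.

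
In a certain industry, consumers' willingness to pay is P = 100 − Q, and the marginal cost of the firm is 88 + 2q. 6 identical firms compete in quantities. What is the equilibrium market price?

P = 92

In a 6-firm Cournot equilibrium, symmetry and the first-order condition give q = (100 − 88)/(9) = 4/3. So Q = 8 and P = 92.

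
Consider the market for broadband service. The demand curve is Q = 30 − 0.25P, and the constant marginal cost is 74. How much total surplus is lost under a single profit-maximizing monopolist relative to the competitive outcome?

Inverting demand: P = 120 − 4Q.
Competitive firms price at marginal cost: P = 74, giving Q = 11.5.
Monopoly sets MR = MC: 120 − 8Q = 74 ⇒ Q = 5.75, P = 120 − 4·5.75 = 97.
DWL is the triangle between Q = 5.75 and Q = 11.5: ½·(11.5 − 5.75)·(97 − 74) = 66.125.

DWL = 66.125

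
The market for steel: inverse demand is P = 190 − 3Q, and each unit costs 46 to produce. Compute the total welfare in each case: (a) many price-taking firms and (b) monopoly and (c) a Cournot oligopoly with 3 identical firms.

Competitive firms price at marginal cost: P = 46, giving Q = 48.
CS = ½·(190 − 46)·48 = 3456; PS = (46 − 46)·48 = 0; TS = 3456.
A monopolist chooses Q where MR = MC. MR = 190 − 6Q; setting this equal to 46 gives Q = 24 and P = 118.
CS = ½·(190 − 118)·24 = 864; PS = (118 − 46)·24 = 1728; TS = 2592.
With 3 symmetric Cournot firms, each firm's FOC gives 190 − 12q = 46, so q = 12, Q = 3·12 = 36, and P = 82.
CS = ½·(190 − 82)·36 = 1944; PS = (82 − 46)·36 = 1296; TS = 3240.

Competition: TS = 3456; Monopoly: TS = 2592; Cournot: TS = 3240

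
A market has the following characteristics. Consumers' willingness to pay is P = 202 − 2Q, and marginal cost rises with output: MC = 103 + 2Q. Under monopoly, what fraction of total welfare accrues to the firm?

PS/TS = 0.75

The monopolist equates marginal revenue to marginal cost: 202 − 4Q = 103 + 2Q, so Q = 16.5. From demand, P = 169.
CS = ½·(202 − 169)·16.5 = 272.25.
PS = P·Q − VC(Q) = 169·16.5 − (103·16.5 + ½·2·16.5²) = 816.75.
Share captured = PS/TS = 816.75/1089 = 0.75.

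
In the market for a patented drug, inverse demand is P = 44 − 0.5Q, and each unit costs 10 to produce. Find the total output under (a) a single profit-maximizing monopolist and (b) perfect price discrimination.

Monopoly: Q = 34; Perfect PD: Q = 68

Monopoly sets MR = MC: 44 − Q = 10 ⇒ Q = 34, P = 44 − 0.5·34 = 27.
Under first-degree price discrimination the firm charges each unit its demand price and produces up to where P = MC, i.e. Q = 68. Consumer surplus is zero; producer surplus equals total surplus.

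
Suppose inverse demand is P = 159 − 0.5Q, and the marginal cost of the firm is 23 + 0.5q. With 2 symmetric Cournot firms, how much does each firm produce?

q_i = 68

With 2 symmetric Cournot firms, each firm's FOC gives 159 − 1.5q = 23 + 0.5q, so q = 68, Q = 2·68 = 136, and P = 91.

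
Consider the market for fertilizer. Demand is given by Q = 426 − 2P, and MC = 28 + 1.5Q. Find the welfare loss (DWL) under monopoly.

Inverting demand: P = 213 − 0.5Q.
Competitive equilibrium sets price equal to marginal cost: 213 − 0.5Q = 28 + 1.5Q, so Q = 92.5 and P = 166.75.
Monopoly sets MR = MC: 213 − Q = 28 + 1.5Q ⇒ Q = 74, P = 213 − 0.5·74 = 176.
CS = ½·(213 − 166.75)·92.5 = 34225/16; PS = (166.75·92.5 − 28·92.5 − ½·1.5·92.5²) = 102675/16; TS = 8556.25.
CS = ½·(213 − 176)·74 = 1369; PS = (176·74 − 28·74 − ½·1.5·74²) = 6845; TS = 8214.
DWL = 8556.25 − 8214 = 342.25.

DWL = 342.25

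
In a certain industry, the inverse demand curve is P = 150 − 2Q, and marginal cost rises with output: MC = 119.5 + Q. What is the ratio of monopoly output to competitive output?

Monopoly sets MR = MC: 150 − 4Q = 119.5 + Q ⇒ Q = 6.1, P = 150 − 2·6.1 = 137.8.
Competitive equilibrium sets price equal to marginal cost: 150 − 2Q = 119.5 + Q, so Q = 61/6 and P = 389/3.
Ratio Q_m/Q_c = 6.1/(61/6) = 0.6.

Q_m/Q_c = 0.6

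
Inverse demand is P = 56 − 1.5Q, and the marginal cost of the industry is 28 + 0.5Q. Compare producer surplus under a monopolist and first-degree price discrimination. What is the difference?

The monopolist equates marginal revenue to marginal cost: 56 − 3Q = 28 + 0.5Q, so Q = 8. From demand, P = 44.
PS = P·Q − VC(Q) = 44·8 − (28·8 + ½·0.5·8²) = 112.
A perfectly discriminating monopolist sells every unit with P(Q) ≥ MC(Q), so output equals the competitive quantity Q = 14. Each buyer pays their reservation price, so CS = 0 and the firm captures all surplus.
PS = ½·(56 − 28)·14 = 196.
Change in producer surplus: 196 − 112 = 84.

Producer surplus rises by 84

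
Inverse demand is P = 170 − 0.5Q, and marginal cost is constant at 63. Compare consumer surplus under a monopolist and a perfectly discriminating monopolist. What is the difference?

Consumer surplus falls by 2862.25

The monopolist equates marginal revenue to marginal cost: 170 − Q = 63, so Q = 107. From demand, P = 116.5.
CS = ½·(170 − 116.5)·107 = 2862.25.
Under first-degree price discrimination the firm charges each unit its demand price and produces up to where P = MC, i.e. Q = 214. Consumer surplus is zero; producer surplus equals total surplus.
CS = 0.
Change in consumer surplus: 0 − 2862.25 = −2862.25.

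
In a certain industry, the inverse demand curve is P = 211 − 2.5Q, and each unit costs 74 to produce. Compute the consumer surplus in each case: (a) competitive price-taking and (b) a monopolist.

Under competition P = MC = 74, so Q = (211 − 74)/2.5 = 54.8.
CS = ½·(211 − 74)·54.8 = 3753.8.
Monopoly sets MR = MC: 211 − 5Q = 74 ⇒ Q = 27.4, P = 211 − 2.5·27.4 = 142.5.
CS = ½·(211 − 142.5)·27.4 = 938.45.

Competition: CS = 3753.8; Monopoly: CS = 938.45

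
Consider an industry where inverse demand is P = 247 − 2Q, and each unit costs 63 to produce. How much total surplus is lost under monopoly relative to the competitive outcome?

DWL = 2116

Under competition P = MC = 63, so Q = (247 − 63)/2 = 92.
Monopoly sets MR = MC: 247 − 4Q = 63 ⇒ Q = 46, P = 247 − 2·46 = 155.
DWL is the triangle between Q = 46 and Q = 92: ½·(92 − 46)·(155 − 63) = 2116.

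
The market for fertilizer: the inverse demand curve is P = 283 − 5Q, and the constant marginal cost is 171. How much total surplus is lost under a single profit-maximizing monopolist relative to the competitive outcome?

DWL = 313.6

Perfect competition: P = MC = 171, so 283 − 5Q = 171 and Q = 22.4.
Monopoly sets MR = MC: 283 − 10Q = 171 ⇒ Q = 11.2, P = 283 − 5·11.2 = 227.
DWL is the triangle between Q = 11.2 and Q = 22.4: ½·(22.4 − 11.2)·(227 − 171) = 313.6.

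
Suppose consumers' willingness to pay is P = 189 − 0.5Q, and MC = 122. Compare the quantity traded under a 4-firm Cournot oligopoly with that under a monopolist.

With 4 symmetric Cournot firms, each firm's FOC gives 189 − 2.5q = 122, so q = 26.8, Q = 4·26.8 = 107.2, and P = 135.4.
The monopolist equates marginal revenue to marginal cost: 189 − Q = 122, so Q = 67. From demand, P = 155.5.

Cournot: Q = 107.2; Monopoly: Q = 67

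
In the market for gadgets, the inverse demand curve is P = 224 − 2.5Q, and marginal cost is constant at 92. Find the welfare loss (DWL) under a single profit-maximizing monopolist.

Competitive firms price at marginal cost: P = 92, giving Q = 52.8.
The monopolist equates marginal revenue to marginal cost: 224 − 5Q = 92, so Q = 26.4. From demand, P = 158.
DWL is the triangle between Q = 26.4 and Q = 52.8: ½·(52.8 − 26.4)·(158 − 92) = 871.2.

DWL = 871.2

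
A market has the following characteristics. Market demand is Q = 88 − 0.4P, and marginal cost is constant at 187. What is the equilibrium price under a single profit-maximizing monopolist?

P = 203.5

Inverting demand: P = 220 − 2.5Q.
A monopolist chooses Q where MR = MC. MR = 220 − 5Q; setting this equal to 187 gives Q = 6.6 and P = 203.5.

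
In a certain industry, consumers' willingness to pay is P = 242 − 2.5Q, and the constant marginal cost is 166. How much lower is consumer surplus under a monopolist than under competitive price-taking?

Competitive firms price at marginal cost: P = 166, giving Q = 30.4.
CS = ½·(242 − 166)·30.4 = 1155.2.
A monopolist chooses Q where MR = MC. MR = 242 − 5Q; setting this equal to 166 gives Q = 15.2 and P = 204.
CS = ½·(242 − 204)·15.2 = 288.8.
Change in consumer surplus: 288.8 − 1155.2 = −866.4.

Consumer surplus falls by 866.4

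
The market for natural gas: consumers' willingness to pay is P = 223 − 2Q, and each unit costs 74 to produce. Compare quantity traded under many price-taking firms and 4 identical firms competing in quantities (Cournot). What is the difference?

Quantity traded falls by 14.9

Competitive firms price at marginal cost: P = 74, giving Q = 74.5.
With 4 symmetric Cournot firms, each firm's FOC gives 223 − 10q = 74, so q = 14.9, Q = 4·14.9 = 59.6, and P = 103.8.
Change in quantity traded: 59.6 − 74.5 = −14.9.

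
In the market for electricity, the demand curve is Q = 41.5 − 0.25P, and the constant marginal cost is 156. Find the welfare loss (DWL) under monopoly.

DWL = 3.125

Inverting demand: P = 166 − 4Q.
Competitive firms price at marginal cost: P = 156, giving Q = 2.5.
Monopoly sets MR = MC: 166 − 8Q = 156 ⇒ Q = 1.25, P = 166 − 4·1.25 = 161.
DWL is the triangle between Q = 1.25 and Q = 2.5: ½·(2.5 − 1.25)·(161 − 156) = 3.125.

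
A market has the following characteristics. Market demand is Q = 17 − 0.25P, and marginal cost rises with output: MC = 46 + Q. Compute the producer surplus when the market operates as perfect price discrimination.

Inverting demand: P = 68 − 4Q.
With perfect price discrimination, output is the efficient level Q = 4.4 (where demand meets MC), but every buyer pays their willingness to pay: CS = 0 and PS = total surplus.
PS = ½·(68 − 46)·4.4 = 48.4.

PS = 48.4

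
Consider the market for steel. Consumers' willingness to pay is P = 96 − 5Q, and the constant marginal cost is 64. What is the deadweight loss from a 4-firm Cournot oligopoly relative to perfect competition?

Under competition P = MC = 64, so Q = (96 − 64)/5 = 6.4.
Cournot with 4 identical firms: the symmetric best-response condition is 96 − 25q = 64. Each firm produces q = 1.28, total output Q = 5.12, price P = 70.4.
DWL is the triangle between Q = 5.12 and Q = 6.4: ½·(6.4 − 5.12)·(70.4 − 64) = 4.096.

DWL = 4.096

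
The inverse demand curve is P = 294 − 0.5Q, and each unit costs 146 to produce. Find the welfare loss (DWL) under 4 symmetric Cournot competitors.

Under competition P = MC = 146, so Q = (294 − 146)/0.5 = 296.
With 4 symmetric Cournot firms, each firm's FOC gives 294 − 2.5q = 146, so q = 59.2, Q = 4·59.2 = 236.8, and P = 175.6.
DWL is the triangle between Q = 236.8 and Q = 296: ½·(296 − 236.8)·(175.6 − 146) = 876.16.

DWL = 876.16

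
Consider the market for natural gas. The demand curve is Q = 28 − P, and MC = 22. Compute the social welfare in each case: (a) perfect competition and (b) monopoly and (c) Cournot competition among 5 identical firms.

Inverting demand: P = 28 − Q.
Under competition P = MC = 22, so Q = (28 − 22)/1 = 6.
CS = ½·(28 − 22)·6 = 18; PS = (22 − 22)·6 = 0; TS = 18.
A monopolist chooses Q where MR = MC. MR = 28 − 2Q; setting this equal to 22 gives Q = 3 and P = 25.
CS = ½·(28 − 25)·3 = 4.5; PS = (25 − 22)·3 = 9; TS = 13.5.
With 5 symmetric Cournot firms, each firm's FOC gives 28 − 6q = 22, so q = 1, Q = 5·1 = 5, and P = 23.
CS = ½·(28 − 23)·5 = 12.5; PS = (23 − 22)·5 = 5; TS = 17.5.

Competition: TS = 18; Monopoly: TS = 13.5; Cournot: TS = 17.5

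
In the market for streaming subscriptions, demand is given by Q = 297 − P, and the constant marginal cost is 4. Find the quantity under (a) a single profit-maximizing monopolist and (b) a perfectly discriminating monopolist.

Monopoly: Q = 146.5; Perfect PD: Q = 293

Inverting demand: P = 297 − Q.
A monopolist chooses Q where MR = MC. MR = 297 − 2Q; setting this equal to 4 gives Q = 146.5 and P = 150.5.
A perfectly discriminating monopolist sells every unit with P(Q) ≥ MC(Q), so output equals the competitive quantity Q = 293. Each buyer pays their reservation price, so CS = 0 and the firm captures all surplus.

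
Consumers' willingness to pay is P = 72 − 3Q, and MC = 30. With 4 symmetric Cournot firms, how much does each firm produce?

In a 4-firm Cournot equilibrium, symmetry and the first-order condition give q = (72 − 30)/(15) = 2.8. So Q = 11.2 and P = 38.4.

q_i = 2.8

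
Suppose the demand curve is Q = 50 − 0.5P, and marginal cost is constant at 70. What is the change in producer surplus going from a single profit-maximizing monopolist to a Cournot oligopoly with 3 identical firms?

Inverting demand: P = 100 − 2Q.
A monopolist chooses Q where MR = MC. MR = 100 − 4Q; setting this equal to 70 gives Q = 7.5 and P = 85.
PS = (85 − 70)·7.5 = 112.5.
With 3 symmetric Cournot firms, each firm's FOC gives 100 − 8q = 70, so q = 3.75, Q = 3·3.75 = 11.25, and P = 77.5.
PS = (77.5 − 70)·11.25 = 84.375.
Change in producer surplus: 84.375 − 112.5 = −28.125.

Producer surplus falls by 28.125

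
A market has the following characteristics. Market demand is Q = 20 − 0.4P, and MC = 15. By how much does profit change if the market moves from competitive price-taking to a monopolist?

Inverting demand: P = 50 − 2.5Q.
Perfect competition: P = MC = 15, so 50 − 2.5Q = 15 and Q = 14.
Profit = (15 − 15)·14 = 0.
Monopoly sets MR = MC: 50 − 5Q = 15 ⇒ Q = 7, P = 50 − 2.5·7 = 32.5.
Profit = (32.5 − 15)·7 = 122.5.
Change in profit: 122.5 − 0 = 122.5.

π rises by 122.5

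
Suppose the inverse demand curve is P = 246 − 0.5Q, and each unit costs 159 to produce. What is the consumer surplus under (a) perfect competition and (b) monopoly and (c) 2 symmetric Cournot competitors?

Under competition P = MC = 159, so Q = (246 − 159)/0.5 = 174.
CS = ½·(246 − 159)·174 = 7569.
The monopolist equates marginal revenue to marginal cost: 246 − Q = 159, so Q = 87. From demand, P = 202.5.
CS = ½·(246 − 202.5)·87 = 1892.25.
With 2 symmetric Cournot firms, each firm's FOC gives 246 − 1.5q = 159, so q = 58, Q = 2·58 = 116, and P = 188.
CS = ½·(246 − 188)·116 = 3364.

Competition: CS = 7569; Monopoly: CS = 1892.25; Cournot: CS = 3364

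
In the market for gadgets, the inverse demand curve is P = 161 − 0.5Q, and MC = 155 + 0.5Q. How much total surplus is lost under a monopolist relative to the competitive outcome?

DWL = 2

Under competition P = MC: 161 − 0.5Q = 155 + 0.5Q ⇒ Q = 6, P = 158.
The monopolist equates marginal revenue to marginal cost: 161 − Q = 155 + 0.5Q, so Q = 4. From demand, P = 159.
CS = ½·(161 − 158)·6 = 9; PS = (158·6 − 155·6 − ½·0.5·6²) = 9; TS = 18.
CS = ½·(161 − 159)·4 = 4; PS = (159·4 − 155·4 − ½·0.5·4²) = 12; TS = 16.
DWL = 18 − 16 = 2.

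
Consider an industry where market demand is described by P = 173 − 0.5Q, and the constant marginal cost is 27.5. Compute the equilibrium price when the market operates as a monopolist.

The monopolist equates marginal revenue to marginal cost: 173 − Q = 27.5, so Q = 145.5. From demand, P = 100.25.

P = 100.25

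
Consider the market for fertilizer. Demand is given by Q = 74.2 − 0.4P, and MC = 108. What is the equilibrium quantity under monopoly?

Inverting demand: P = 185.5 − 2.5Q.
The monopolist equates marginal revenue to marginal cost: 185.5 − 5Q = 108, so Q = 15.5. From demand, P = 146.75.

Q = 15.5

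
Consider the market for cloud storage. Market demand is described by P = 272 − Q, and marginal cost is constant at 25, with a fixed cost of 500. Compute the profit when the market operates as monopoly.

The monopolist equates marginal revenue to marginal cost: 272 − 2Q = 25, so Q = 123.5. From demand, P = 148.5.
Profit = (148.5 − 25)·123.5 − 500 = 14752.25.

Profit = 14752.25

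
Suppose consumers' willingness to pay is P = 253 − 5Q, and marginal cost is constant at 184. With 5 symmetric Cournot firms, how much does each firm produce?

q_i = 2.3

With 5 symmetric Cournot firms, each firm's FOC gives 253 − 30q = 184, so q = 2.3, Q = 5·2.3 = 11.5, and P = 195.5.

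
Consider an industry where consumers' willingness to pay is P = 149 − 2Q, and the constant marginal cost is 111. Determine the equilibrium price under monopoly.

P = 130

Monopoly sets MR = MC: 149 − 4Q = 111 ⇒ Q = 9.5, P = 149 − 2·9.5 = 130.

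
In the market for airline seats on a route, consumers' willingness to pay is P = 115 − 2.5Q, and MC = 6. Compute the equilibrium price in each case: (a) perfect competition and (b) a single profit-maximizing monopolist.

Competition: P = 6; Monopoly: P = 60.5

Competitive firms price at marginal cost: P = 6, giving Q = 43.6.
A monopolist chooses Q where MR = MC. MR = 115 − 5Q; setting this equal to 6 gives Q = 21.8 and P = 60.5.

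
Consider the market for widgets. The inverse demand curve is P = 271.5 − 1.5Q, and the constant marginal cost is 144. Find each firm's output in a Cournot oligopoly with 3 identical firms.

q_i = 21.25

In a 3-firm Cournot equilibrium, symmetry and the first-order condition give q = (271.5 − 144)/(6) = 21.25. So Q = 63.75 and P = 175.875.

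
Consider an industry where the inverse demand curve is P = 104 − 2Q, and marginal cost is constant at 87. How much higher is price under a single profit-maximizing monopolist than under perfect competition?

Perfect competition: P = MC = 87, so 104 − 2Q = 87 and Q = 8.5.
A monopolist chooses Q where MR = MC. MR = 104 − 4Q; setting this equal to 87 gives Q = 4.25 and P = 95.5.
Change in price: 95.5 − 87 = 8.5.

P rises by 8.5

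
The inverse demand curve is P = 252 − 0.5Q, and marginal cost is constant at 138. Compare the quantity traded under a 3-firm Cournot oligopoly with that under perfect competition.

Cournot: Q = 171; Competition: Q = 228

Cournot with 3 identical firms: the symmetric best-response condition is 252 − 2q = 138. Each firm produces q = 57, total output Q = 171, price P = 166.5.
Perfect competition: P = MC = 138, so 252 − 0.5Q = 138 and Q = 228.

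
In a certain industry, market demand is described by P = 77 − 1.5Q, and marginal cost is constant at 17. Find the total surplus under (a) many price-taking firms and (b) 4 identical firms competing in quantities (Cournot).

Competition: TS = 1200; Cournot: TS = 1152

Perfect competition: P = MC = 17, so 77 − 1.5Q = 17 and Q = 40.
CS = ½·(77 − 17)·40 = 1200; PS = (17 − 17)·40 = 0; TS = 1200.
With 4 symmetric Cournot firms, each firm's FOC gives 77 − 7.5q = 17, so q = 8, Q = 4·8 = 32, and P = 29.
CS = ½·(77 − 29)·32 = 768; PS = (29 − 17)·32 = 384; TS = 1152.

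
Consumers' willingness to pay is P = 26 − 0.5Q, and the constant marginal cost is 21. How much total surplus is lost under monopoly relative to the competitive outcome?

Under competition P = MC = 21, so Q = (26 − 21)/0.5 = 10.
Monopoly sets MR = MC: 26 − Q = 21 ⇒ Q = 5, P = 26 − 0.5·5 = 23.5.
DWL is the triangle between Q = 5 and Q = 10: ½·(10 − 5)·(23.5 − 21) = 6.25.

DWL = 6.25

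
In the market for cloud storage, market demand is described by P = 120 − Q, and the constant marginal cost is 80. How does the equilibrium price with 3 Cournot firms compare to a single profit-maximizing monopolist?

With 3 symmetric Cournot firms, each firm's FOC gives 120 − 4q = 80, so q = 10, Q = 3·10 = 30, and P = 90.
Monopoly sets MR = MC: 120 − 2Q = 80 ⇒ Q = 20, P = 120 − 20 = 100.

Cournot: P = 90; Monopoly: P = 100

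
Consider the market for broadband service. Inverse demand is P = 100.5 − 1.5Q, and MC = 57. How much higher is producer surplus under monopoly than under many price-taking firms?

PS rises by 315.375

Perfect competition: P = MC = 57, so 100.5 − 1.5Q = 57 and Q = 29.
PS = (57 − 57)·29 = 0.
Monopoly sets MR = MC: 100.5 − 3Q = 57 ⇒ Q = 14.5, P = 100.5 − 1.5·14.5 = 78.75.
PS = (78.75 − 57)·14.5 = 315.375.
Change in producer surplus: 315.375 − 0 = 315.375.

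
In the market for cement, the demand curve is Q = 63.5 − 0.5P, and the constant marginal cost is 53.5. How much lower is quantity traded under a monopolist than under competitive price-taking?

Inverting demand: P = 127 − 2Q.
Perfect competition: P = MC = 53.5, so 127 − 2Q = 53.5 and Q = 36.75.
The monopolist equates marginal revenue to marginal cost: 127 − 4Q = 53.5, so Q = 18.375. From demand, P = 90.25.
Change in quantity traded: 18.375 − 36.75 = −18.375.

Q falls by 18.375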